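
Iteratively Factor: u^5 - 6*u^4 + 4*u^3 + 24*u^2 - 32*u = (u - 4)*(u^4 - 2*u^3 - 4*u^2 + 8*u) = u*(u - 4)*(u^3 - 2*u^2 - 4*u + 8) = u*(u - 4)*(u - 2)*(u^2 - 4) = u*(u - 4)*(u - 2)*(u + 2)*(u - 2)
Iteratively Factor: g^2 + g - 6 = (g - 2)*(g + 3)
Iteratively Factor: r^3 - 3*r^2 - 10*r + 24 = (r - 4)*(r^2 + r - 6) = (r - 4)*(r - 2)*(r + 3)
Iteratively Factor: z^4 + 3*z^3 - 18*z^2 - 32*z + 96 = (z - 2)*(z^3 + 5*z^2 - 8*z - 48) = (z - 2)*(z + 4)*(z^2 + z - 12) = (z - 2)*(z + 4)^2*(z - 3)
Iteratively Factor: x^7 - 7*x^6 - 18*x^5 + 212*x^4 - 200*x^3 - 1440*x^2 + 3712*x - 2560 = (x - 5)*(x^6 - 2*x^5 - 28*x^4 + 72*x^3 + 160*x^2 - 640*x + 512) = (x - 5)*(x - 2)*(x^5 - 28*x^3 + 16*x^2 + 192*x - 256) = (x - 5)*(x - 4)*(x - 2)*(x^4 + 4*x^3 - 12*x^2 - 32*x + 64) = (x - 5)*(x - 4)*(x - 2)^2*(x^3 + 6*x^2 - 32) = (x - 5)*(x - 4)*(x - 2)^3*(x^2 + 8*x + 16) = (x - 5)*(x - 4)*(x - 2)^3*(x + 4)*(x + 4)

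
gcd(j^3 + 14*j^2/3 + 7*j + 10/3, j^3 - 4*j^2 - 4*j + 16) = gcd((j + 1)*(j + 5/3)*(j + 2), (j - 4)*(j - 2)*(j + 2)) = j + 2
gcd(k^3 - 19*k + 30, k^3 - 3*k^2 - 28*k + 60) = k^2 + 3*k - 10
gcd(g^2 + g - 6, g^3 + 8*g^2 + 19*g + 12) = g + 3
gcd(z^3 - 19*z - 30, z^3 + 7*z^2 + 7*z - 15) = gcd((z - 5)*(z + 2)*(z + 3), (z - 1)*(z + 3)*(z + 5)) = z + 3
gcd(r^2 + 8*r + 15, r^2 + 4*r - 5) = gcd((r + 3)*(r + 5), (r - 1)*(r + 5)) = r + 5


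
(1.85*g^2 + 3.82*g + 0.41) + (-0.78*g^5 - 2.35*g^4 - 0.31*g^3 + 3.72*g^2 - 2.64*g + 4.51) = -0.78*g^5 - 2.35*g^4 - 0.31*g^3 + 5.57*g^2 + 1.18*g + 4.92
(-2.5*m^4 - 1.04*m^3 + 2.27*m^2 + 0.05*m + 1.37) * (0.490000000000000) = -1.225*m^4 - 0.5096*m^3 + 1.1123*m^2 + 0.0245*m + 0.6713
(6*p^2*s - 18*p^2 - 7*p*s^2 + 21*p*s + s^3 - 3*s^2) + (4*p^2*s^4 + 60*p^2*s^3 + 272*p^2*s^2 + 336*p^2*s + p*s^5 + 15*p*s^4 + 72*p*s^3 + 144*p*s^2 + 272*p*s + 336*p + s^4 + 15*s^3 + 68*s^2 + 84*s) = 4*p^2*s^4 + 60*p^2*s^3 + 272*p^2*s^2 + 342*p^2*s - 18*p^2 + p*s^5 + 15*p*s^4 + 72*p*s^3 + 137*p*s^2 + 293*p*s + 336*p + s^4 + 16*s^3 + 65*s^2 + 84*s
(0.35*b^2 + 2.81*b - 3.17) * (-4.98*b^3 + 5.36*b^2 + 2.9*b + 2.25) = -1.743*b^5 - 12.1178*b^4 + 31.8632*b^3 - 8.0547*b^2 - 2.8705*b - 7.1325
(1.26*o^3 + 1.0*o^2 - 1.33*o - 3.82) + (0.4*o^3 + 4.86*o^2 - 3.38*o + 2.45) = 1.66*o^3 + 5.86*o^2 - 4.71*o - 1.37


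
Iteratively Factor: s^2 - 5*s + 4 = (s - 1)*(s - 4)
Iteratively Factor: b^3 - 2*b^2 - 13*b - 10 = (b + 1)*(b^2 - 3*b - 10) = (b - 5)*(b + 1)*(b + 2)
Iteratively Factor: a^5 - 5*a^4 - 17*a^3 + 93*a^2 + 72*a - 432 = (a + 3)*(a^4 - 8*a^3 + 7*a^2 + 72*a - 144) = (a + 3)^2*(a^3 - 11*a^2 + 40*a - 48) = (a - 4)*(a + 3)^2*(a^2 - 7*a + 12) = (a - 4)^2*(a + 3)^2*(a - 3)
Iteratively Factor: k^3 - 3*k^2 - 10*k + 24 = (k - 2)*(k^2 - k - 12) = (k - 2)*(k + 3)*(k - 4)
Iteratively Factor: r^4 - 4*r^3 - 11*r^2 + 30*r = (r - 5)*(r^3 + r^2 - 6*r) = (r - 5)*(r + 3)*(r^2 - 2*r) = (r - 5)*(r - 2)*(r + 3)*(r)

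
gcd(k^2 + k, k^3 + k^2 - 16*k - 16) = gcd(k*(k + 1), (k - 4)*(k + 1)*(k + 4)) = k + 1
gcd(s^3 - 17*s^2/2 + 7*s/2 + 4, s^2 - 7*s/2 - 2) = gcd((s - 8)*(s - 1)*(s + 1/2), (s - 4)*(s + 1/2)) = s + 1/2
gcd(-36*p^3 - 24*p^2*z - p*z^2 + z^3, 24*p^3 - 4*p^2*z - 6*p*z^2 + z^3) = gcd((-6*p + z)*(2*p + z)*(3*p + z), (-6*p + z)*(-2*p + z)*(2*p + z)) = -12*p^2 - 4*p*z + z^2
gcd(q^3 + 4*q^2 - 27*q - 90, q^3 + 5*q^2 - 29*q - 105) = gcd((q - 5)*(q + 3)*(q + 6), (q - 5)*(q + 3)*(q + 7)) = q^2 - 2*q - 15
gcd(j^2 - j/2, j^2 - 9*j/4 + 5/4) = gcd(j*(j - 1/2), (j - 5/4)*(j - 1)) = 1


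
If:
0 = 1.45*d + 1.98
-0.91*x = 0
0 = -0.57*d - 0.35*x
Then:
No Solution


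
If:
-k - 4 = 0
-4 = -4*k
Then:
No Solution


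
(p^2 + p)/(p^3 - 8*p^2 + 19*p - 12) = p*(p + 1)/(p^3 - 8*p^2 + 19*p - 12)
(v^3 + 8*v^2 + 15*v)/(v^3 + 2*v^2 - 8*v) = (v^2 + 8*v + 15)/(v^2 + 2*v - 8)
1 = 1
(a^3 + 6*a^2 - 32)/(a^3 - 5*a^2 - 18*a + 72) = (a^2 + 2*a - 8)/(a^2 - 9*a + 18)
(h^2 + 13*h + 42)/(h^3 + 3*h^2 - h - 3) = (h^2 + 13*h + 42)/(h^3 + 3*h^2 - h - 3)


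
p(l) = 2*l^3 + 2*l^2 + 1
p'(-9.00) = 450.00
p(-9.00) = -1295.00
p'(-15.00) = 1290.00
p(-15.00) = -6299.00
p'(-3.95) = 77.82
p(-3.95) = -91.05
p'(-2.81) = 36.14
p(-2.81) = -27.58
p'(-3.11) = 45.59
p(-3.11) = -39.82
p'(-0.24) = -0.61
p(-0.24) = 1.09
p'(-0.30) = -0.66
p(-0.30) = 1.13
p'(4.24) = 124.83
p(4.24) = 189.41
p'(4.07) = 115.67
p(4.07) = 168.97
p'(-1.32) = 5.17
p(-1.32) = -0.12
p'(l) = 6*l^2 + 4*l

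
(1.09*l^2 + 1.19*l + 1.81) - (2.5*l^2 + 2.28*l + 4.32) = -1.41*l^2 - 1.09*l - 2.51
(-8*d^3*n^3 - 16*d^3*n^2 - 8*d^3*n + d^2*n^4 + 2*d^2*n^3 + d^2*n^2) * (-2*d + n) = 16*d^4*n^3 + 32*d^4*n^2 + 16*d^4*n - 10*d^3*n^4 - 20*d^3*n^3 - 10*d^3*n^2 + d^2*n^5 + 2*d^2*n^4 + d^2*n^3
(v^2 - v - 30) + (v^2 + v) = 2*v^2 - 30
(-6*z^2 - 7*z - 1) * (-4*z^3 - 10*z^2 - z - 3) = 24*z^5 + 88*z^4 + 80*z^3 + 35*z^2 + 22*z + 3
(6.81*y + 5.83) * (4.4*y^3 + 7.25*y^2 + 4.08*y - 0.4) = 29.964*y^4 + 75.0245*y^3 + 70.0523*y^2 + 21.0624*y - 2.332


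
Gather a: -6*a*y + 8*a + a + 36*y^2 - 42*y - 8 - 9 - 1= a*(9 - 6*y) + 36*y^2 - 42*y - 18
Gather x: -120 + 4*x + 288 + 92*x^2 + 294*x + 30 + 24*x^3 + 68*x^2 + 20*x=24*x^3 + 160*x^2 + 318*x + 198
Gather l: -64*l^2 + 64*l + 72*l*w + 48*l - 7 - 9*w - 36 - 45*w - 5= -64*l^2 + l*(72*w + 112) - 54*w - 48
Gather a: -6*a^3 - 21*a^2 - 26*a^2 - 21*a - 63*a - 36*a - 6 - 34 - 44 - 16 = -6*a^3 - 47*a^2 - 120*a - 100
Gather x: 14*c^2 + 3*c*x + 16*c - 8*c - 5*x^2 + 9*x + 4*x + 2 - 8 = 14*c^2 + 8*c - 5*x^2 + x*(3*c + 13) - 6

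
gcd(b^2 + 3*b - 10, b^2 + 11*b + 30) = b + 5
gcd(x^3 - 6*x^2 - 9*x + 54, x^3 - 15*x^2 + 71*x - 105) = x - 3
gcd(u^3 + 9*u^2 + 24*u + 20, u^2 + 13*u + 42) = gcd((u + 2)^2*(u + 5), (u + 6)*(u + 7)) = 1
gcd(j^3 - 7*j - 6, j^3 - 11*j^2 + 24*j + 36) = j + 1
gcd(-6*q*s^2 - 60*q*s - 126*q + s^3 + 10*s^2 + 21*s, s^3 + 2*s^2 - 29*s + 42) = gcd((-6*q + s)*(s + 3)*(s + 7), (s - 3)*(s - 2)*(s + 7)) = s + 7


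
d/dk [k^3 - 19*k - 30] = 3*k^2 - 19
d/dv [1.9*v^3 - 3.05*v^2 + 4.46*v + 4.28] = 5.7*v^2 - 6.1*v + 4.46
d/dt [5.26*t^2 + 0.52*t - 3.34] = 10.52*t + 0.52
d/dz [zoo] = 0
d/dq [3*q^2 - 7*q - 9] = 6*q - 7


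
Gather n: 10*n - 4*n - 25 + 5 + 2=6*n - 18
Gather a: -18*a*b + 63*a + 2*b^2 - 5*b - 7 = a*(63 - 18*b) + 2*b^2 - 5*b - 7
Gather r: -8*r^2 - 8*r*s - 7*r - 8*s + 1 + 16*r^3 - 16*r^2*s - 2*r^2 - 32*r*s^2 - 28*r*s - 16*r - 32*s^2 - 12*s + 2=16*r^3 + r^2*(-16*s - 10) + r*(-32*s^2 - 36*s - 23) - 32*s^2 - 20*s + 3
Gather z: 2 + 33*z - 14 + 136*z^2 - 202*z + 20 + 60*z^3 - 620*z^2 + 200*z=60*z^3 - 484*z^2 + 31*z + 8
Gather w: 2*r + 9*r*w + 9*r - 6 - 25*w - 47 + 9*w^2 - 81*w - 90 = 11*r + 9*w^2 + w*(9*r - 106) - 143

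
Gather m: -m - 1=-m - 1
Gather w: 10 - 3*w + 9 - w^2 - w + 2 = -w^2 - 4*w + 21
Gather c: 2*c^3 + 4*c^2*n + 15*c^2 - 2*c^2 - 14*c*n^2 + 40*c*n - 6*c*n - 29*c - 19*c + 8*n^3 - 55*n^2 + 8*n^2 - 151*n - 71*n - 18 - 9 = 2*c^3 + c^2*(4*n + 13) + c*(-14*n^2 + 34*n - 48) + 8*n^3 - 47*n^2 - 222*n - 27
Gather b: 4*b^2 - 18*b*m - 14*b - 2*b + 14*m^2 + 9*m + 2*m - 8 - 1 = 4*b^2 + b*(-18*m - 16) + 14*m^2 + 11*m - 9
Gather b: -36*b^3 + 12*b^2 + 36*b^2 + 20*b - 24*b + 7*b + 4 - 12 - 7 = -36*b^3 + 48*b^2 + 3*b - 15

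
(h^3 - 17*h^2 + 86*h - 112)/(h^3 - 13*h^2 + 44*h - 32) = (h^2 - 9*h + 14)/(h^2 - 5*h + 4)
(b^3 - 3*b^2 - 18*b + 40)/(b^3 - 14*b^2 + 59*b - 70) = (b + 4)/(b - 7)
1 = 1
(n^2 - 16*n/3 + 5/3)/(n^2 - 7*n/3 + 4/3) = (3*n^2 - 16*n + 5)/(3*n^2 - 7*n + 4)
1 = 1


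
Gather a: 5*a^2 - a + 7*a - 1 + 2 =5*a^2 + 6*a + 1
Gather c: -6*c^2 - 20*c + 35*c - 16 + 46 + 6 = -6*c^2 + 15*c + 36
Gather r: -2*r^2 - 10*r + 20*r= -2*r^2 + 10*r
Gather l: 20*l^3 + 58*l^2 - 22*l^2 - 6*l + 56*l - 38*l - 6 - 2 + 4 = 20*l^3 + 36*l^2 + 12*l - 4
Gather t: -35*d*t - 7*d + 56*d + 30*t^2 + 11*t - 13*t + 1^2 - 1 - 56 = 49*d + 30*t^2 + t*(-35*d - 2) - 56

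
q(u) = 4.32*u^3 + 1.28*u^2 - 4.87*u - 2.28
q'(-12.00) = 1830.65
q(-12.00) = -7224.48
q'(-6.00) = 446.33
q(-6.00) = -860.10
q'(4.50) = 269.09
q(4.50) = 395.38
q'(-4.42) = 237.01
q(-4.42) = -328.78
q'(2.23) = 65.29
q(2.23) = 41.13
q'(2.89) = 110.77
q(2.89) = 98.61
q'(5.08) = 342.59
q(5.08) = 572.35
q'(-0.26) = -4.66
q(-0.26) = -1.00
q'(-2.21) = 52.77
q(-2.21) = -31.90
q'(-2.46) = 67.26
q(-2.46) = -46.87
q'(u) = 12.96*u^2 + 2.56*u - 4.87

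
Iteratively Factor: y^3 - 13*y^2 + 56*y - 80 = (y - 5)*(y^2 - 8*y + 16) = (y - 5)*(y - 4)*(y - 4)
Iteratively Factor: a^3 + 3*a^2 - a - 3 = (a - 1)*(a^2 + 4*a + 3) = (a - 1)*(a + 3)*(a + 1)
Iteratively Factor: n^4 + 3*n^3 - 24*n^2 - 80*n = (n)*(n^3 + 3*n^2 - 24*n - 80) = n*(n + 4)*(n^2 - n - 20) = n*(n - 5)*(n + 4)*(n + 4)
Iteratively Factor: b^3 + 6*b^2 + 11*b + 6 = (b + 1)*(b^2 + 5*b + 6) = (b + 1)*(b + 2)*(b + 3)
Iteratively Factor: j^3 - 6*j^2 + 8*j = (j - 4)*(j^2 - 2*j) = (j - 4)*(j - 2)*(j)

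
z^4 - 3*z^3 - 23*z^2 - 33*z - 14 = (z - 7)*(z + 1)^2*(z + 2)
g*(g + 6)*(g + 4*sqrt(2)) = g^3 + 4*sqrt(2)*g^2 + 6*g^2 + 24*sqrt(2)*g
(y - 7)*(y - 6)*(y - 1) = y^3 - 14*y^2 + 55*y - 42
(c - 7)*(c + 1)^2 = c^3 - 5*c^2 - 13*c - 7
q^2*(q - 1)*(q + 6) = q^4 + 5*q^3 - 6*q^2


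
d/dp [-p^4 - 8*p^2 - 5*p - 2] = -4*p^3 - 16*p - 5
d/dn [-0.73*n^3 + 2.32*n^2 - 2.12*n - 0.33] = -2.19*n^2 + 4.64*n - 2.12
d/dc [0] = 0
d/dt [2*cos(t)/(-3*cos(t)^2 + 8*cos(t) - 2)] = 2*(2 - 3*cos(t)^2)*sin(t)/(3*sin(t)^2 + 8*cos(t) - 5)^2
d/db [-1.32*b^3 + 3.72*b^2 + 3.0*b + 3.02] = -3.96*b^2 + 7.44*b + 3.0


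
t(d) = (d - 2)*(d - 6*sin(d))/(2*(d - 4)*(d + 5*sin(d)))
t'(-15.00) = -0.18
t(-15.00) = 0.27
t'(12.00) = -0.87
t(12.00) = 1.02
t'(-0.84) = 0.01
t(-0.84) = -0.23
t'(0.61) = 0.08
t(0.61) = -0.17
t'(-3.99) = -136.99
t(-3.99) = 13.33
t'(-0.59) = 0.02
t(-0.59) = -0.23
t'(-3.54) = -4.60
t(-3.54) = 1.35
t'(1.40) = 0.13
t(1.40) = -0.08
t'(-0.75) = 0.01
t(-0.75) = -0.23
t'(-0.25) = 0.04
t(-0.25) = -0.22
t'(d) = (1 - 6*cos(d))*(d - 2)/(2*(d - 4)*(d + 5*sin(d))) + (d - 2)*(d - 6*sin(d))*(-5*cos(d) - 1)/(2*(d - 4)*(d + 5*sin(d))^2) + (d - 6*sin(d))/(2*(d - 4)*(d + 5*sin(d))) - (d - 2)*(d - 6*sin(d))/(2*(d - 4)^2*(d + 5*sin(d)))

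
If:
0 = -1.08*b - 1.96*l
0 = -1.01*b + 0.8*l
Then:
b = 0.00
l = 0.00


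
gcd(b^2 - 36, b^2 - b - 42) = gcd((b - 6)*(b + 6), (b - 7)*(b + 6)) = b + 6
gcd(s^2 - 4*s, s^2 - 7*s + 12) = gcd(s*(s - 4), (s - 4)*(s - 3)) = s - 4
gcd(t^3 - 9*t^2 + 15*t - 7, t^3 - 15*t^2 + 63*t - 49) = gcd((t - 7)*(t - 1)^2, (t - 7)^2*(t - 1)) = t^2 - 8*t + 7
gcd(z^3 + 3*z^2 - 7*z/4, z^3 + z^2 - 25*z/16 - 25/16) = 1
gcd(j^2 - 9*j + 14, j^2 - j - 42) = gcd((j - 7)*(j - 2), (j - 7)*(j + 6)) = j - 7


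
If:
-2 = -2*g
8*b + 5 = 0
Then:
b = -5/8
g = 1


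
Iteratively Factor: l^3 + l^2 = (l + 1)*(l^2) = l*(l + 1)*(l)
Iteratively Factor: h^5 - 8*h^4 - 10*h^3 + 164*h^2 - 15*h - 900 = (h + 3)*(h^4 - 11*h^3 + 23*h^2 + 95*h - 300) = (h - 5)*(h + 3)*(h^3 - 6*h^2 - 7*h + 60) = (h - 5)^2*(h + 3)*(h^2 - h - 12) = (h - 5)^2*(h - 4)*(h + 3)*(h + 3)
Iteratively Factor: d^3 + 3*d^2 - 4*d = (d - 1)*(d^2 + 4*d) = (d - 1)*(d + 4)*(d)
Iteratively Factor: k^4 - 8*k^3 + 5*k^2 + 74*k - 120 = (k - 5)*(k^3 - 3*k^2 - 10*k + 24) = (k - 5)*(k - 4)*(k^2 + k - 6) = (k - 5)*(k - 4)*(k + 3)*(k - 2)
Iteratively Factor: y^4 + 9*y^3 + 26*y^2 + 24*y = (y + 4)*(y^3 + 5*y^2 + 6*y) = (y + 2)*(y + 4)*(y^2 + 3*y) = (y + 2)*(y + 3)*(y + 4)*(y)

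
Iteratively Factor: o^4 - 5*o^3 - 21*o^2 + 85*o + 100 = (o + 4)*(o^3 - 9*o^2 + 15*o + 25) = (o - 5)*(o + 4)*(o^2 - 4*o - 5) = (o - 5)^2*(o + 4)*(o + 1)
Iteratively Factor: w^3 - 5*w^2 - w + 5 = (w - 1)*(w^2 - 4*w - 5) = (w - 1)*(w + 1)*(w - 5)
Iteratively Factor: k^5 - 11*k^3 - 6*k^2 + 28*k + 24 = (k - 3)*(k^4 + 3*k^3 - 2*k^2 - 12*k - 8) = (k - 3)*(k - 2)*(k^3 + 5*k^2 + 8*k + 4) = (k - 3)*(k - 2)*(k + 2)*(k^2 + 3*k + 2) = (k - 3)*(k - 2)*(k + 2)^2*(k + 1)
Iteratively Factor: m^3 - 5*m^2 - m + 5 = (m + 1)*(m^2 - 6*m + 5) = (m - 1)*(m + 1)*(m - 5)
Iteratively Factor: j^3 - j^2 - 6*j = (j - 3)*(j^2 + 2*j) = j*(j - 3)*(j + 2)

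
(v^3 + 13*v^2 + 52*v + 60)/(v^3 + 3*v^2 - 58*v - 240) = (v + 2)/(v - 8)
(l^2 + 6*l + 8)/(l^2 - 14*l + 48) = (l^2 + 6*l + 8)/(l^2 - 14*l + 48)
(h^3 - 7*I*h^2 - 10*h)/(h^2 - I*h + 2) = h*(h - 5*I)/(h + I)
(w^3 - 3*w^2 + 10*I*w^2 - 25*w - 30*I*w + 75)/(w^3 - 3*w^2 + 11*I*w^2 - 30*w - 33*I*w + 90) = (w + 5*I)/(w + 6*I)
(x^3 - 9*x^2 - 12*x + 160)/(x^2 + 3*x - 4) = (x^2 - 13*x + 40)/(x - 1)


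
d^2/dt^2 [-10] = 0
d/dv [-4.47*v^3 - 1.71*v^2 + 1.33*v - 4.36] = -13.41*v^2 - 3.42*v + 1.33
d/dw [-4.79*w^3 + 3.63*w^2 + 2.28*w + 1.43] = -14.37*w^2 + 7.26*w + 2.28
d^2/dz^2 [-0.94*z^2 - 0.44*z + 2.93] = -1.88000000000000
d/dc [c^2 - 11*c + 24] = 2*c - 11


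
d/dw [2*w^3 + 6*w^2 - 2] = 6*w*(w + 2)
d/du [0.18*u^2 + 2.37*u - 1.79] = 0.36*u + 2.37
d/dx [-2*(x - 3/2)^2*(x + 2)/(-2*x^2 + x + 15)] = (8*x^4 - 8*x^3 - 146*x^2 + 48*x + 243)/(2*(4*x^4 - 4*x^3 - 59*x^2 + 30*x + 225))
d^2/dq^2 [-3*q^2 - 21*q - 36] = -6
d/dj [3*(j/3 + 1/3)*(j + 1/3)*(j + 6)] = 3*j^2 + 44*j/3 + 25/3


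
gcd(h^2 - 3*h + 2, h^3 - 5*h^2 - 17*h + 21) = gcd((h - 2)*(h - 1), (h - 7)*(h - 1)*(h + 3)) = h - 1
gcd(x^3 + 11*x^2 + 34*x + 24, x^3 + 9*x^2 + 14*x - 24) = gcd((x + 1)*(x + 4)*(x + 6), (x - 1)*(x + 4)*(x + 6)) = x^2 + 10*x + 24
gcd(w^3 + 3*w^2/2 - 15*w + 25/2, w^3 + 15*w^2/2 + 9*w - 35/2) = w^2 + 4*w - 5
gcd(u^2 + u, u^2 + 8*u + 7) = u + 1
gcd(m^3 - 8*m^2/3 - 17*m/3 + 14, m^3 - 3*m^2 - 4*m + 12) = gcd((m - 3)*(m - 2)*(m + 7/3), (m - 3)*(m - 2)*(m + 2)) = m^2 - 5*m + 6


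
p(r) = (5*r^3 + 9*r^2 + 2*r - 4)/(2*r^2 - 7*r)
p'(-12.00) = 2.30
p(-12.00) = -19.82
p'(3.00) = -184.78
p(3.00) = -72.67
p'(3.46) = -29249.78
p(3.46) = -1148.02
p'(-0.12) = -40.75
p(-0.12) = -4.74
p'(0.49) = -5.05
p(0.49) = 0.09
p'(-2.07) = 0.86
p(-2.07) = -0.60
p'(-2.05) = 0.84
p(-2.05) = -0.59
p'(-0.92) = -0.57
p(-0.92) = -0.26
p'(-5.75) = 1.94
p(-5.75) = -6.28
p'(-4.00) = 1.63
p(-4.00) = -3.13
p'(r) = (7 - 4*r)*(5*r^3 + 9*r^2 + 2*r - 4)/(2*r^2 - 7*r)^2 + (15*r^2 + 18*r + 2)/(2*r^2 - 7*r)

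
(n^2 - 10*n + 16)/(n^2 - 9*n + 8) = (n - 2)/(n - 1)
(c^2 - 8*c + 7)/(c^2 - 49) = (c - 1)/(c + 7)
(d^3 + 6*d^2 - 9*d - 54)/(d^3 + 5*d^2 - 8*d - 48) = (d^2 + 9*d + 18)/(d^2 + 8*d + 16)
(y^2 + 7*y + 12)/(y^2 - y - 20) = (y + 3)/(y - 5)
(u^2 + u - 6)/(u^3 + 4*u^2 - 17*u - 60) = (u - 2)/(u^2 + u - 20)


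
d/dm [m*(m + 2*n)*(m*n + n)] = n*(3*m^2 + 4*m*n + 2*m + 2*n)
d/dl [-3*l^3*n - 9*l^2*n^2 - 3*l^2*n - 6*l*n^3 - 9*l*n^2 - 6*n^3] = 3*n*(-3*l^2 - 6*l*n - 2*l - 2*n^2 - 3*n)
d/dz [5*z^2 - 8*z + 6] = 10*z - 8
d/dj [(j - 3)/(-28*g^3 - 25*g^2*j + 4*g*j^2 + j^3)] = (-28*g^3 - 25*g^2*j + 4*g*j^2 + j^3 - (j - 3)*(-25*g^2 + 8*g*j + 3*j^2))/(28*g^3 + 25*g^2*j - 4*g*j^2 - j^3)^2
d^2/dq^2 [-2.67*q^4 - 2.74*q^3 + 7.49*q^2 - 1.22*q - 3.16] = -32.04*q^2 - 16.44*q + 14.98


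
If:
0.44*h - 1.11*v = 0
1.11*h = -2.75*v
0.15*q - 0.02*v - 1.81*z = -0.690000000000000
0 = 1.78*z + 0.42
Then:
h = 0.00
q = -7.45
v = 0.00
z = -0.24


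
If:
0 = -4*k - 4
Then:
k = -1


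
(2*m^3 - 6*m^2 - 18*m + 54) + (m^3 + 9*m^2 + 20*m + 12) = 3*m^3 + 3*m^2 + 2*m + 66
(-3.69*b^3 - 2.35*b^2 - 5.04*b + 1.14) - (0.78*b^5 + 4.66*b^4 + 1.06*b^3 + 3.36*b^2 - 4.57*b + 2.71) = -0.78*b^5 - 4.66*b^4 - 4.75*b^3 - 5.71*b^2 - 0.47*b - 1.57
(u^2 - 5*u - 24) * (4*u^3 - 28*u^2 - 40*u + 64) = 4*u^5 - 48*u^4 + 4*u^3 + 936*u^2 + 640*u - 1536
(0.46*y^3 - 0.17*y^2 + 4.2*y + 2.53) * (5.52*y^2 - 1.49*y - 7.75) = 2.5392*y^5 - 1.6238*y^4 + 19.8723*y^3 + 9.0251*y^2 - 36.3197*y - 19.6075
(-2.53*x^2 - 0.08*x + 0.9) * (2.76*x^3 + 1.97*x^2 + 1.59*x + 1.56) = -6.9828*x^5 - 5.2049*x^4 - 1.6963*x^3 - 2.301*x^2 + 1.3062*x + 1.404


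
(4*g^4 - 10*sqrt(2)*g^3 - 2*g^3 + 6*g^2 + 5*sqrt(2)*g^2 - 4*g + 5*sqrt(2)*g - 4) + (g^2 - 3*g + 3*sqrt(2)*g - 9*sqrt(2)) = 4*g^4 - 10*sqrt(2)*g^3 - 2*g^3 + 7*g^2 + 5*sqrt(2)*g^2 - 7*g + 8*sqrt(2)*g - 9*sqrt(2) - 4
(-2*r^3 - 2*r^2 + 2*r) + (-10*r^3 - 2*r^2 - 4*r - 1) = -12*r^3 - 4*r^2 - 2*r - 1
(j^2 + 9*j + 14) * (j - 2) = j^3 + 7*j^2 - 4*j - 28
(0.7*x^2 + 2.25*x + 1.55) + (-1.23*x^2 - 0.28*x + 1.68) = -0.53*x^2 + 1.97*x + 3.23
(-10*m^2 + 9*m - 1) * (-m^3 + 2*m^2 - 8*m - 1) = 10*m^5 - 29*m^4 + 99*m^3 - 64*m^2 - m + 1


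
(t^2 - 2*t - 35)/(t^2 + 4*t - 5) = (t - 7)/(t - 1)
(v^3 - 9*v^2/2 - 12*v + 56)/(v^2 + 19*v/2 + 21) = (v^2 - 8*v + 16)/(v + 6)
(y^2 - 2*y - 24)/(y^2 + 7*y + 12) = (y - 6)/(y + 3)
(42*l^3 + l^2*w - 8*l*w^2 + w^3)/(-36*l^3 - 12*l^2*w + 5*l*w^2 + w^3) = (-7*l + w)/(6*l + w)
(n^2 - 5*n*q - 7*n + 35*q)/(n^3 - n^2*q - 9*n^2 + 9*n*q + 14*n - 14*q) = (-n + 5*q)/(-n^2 + n*q + 2*n - 2*q)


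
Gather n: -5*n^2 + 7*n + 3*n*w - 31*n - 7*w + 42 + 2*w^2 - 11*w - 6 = -5*n^2 + n*(3*w - 24) + 2*w^2 - 18*w + 36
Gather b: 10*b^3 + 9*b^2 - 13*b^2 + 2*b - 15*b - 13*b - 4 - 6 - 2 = 10*b^3 - 4*b^2 - 26*b - 12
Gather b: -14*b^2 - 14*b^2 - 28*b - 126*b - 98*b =-28*b^2 - 252*b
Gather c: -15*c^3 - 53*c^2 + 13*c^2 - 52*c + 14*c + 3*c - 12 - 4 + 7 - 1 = -15*c^3 - 40*c^2 - 35*c - 10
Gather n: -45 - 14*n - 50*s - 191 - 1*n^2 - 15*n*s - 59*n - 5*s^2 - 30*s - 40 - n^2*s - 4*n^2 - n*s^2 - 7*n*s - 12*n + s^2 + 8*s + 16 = n^2*(-s - 5) + n*(-s^2 - 22*s - 85) - 4*s^2 - 72*s - 260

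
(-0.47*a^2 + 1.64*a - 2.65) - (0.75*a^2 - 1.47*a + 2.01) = -1.22*a^2 + 3.11*a - 4.66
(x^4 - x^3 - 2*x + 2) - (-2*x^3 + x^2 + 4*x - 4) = x^4 + x^3 - x^2 - 6*x + 6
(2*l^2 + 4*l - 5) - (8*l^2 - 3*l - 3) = -6*l^2 + 7*l - 2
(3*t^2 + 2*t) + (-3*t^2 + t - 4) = 3*t - 4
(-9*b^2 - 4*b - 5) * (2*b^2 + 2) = -18*b^4 - 8*b^3 - 28*b^2 - 8*b - 10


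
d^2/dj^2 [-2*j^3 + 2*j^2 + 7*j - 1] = 4 - 12*j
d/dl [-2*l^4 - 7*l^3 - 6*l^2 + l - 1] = -8*l^3 - 21*l^2 - 12*l + 1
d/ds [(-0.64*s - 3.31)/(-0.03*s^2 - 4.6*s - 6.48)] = (0.0192*s^2 + 2.944*s - (0.06*s + 4.6)*(0.64*s + 3.31) + 4.1472)/(0.03*s^2 + 4.6*s + 6.48)^2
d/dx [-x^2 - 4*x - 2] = -2*x - 4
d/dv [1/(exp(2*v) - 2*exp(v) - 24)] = 2*(1 - exp(v))*exp(v)/(-exp(2*v) + 2*exp(v) + 24)^2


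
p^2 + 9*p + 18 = (p + 3)*(p + 6)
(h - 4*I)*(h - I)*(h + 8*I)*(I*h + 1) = I*h^4 - 2*h^3 + 39*I*h^2 + 68*h - 32*I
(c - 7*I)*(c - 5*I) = c^2 - 12*I*c - 35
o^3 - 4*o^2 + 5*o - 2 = (o - 2)*(o - 1)^2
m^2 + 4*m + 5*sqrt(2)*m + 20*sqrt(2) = (m + 4)*(m + 5*sqrt(2))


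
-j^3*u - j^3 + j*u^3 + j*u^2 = (-j + u)*(j + u)*(j*u + j)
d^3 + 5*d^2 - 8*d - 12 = (d - 2)*(d + 1)*(d + 6)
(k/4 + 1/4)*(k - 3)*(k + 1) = k^3/4 - k^2/4 - 5*k/4 - 3/4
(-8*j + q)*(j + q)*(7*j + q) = -56*j^3 - 57*j^2*q + q^3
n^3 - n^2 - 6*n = n*(n - 3)*(n + 2)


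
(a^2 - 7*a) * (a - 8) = a^3 - 15*a^2 + 56*a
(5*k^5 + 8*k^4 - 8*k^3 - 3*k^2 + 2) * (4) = 20*k^5 + 32*k^4 - 32*k^3 - 12*k^2 + 8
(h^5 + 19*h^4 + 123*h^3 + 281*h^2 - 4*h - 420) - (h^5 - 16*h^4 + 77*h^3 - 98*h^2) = 35*h^4 + 46*h^3 + 379*h^2 - 4*h - 420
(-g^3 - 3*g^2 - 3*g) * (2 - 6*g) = 6*g^4 + 16*g^3 + 12*g^2 - 6*g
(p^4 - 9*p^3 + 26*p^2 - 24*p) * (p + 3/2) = p^5 - 15*p^4/2 + 25*p^3/2 + 15*p^2 - 36*p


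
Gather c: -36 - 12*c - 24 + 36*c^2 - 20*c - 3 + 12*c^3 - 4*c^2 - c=12*c^3 + 32*c^2 - 33*c - 63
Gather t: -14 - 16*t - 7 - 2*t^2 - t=-2*t^2 - 17*t - 21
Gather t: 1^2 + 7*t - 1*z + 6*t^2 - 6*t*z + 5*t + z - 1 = 6*t^2 + t*(12 - 6*z)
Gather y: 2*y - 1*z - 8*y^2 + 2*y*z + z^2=-8*y^2 + y*(2*z + 2) + z^2 - z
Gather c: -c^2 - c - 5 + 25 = -c^2 - c + 20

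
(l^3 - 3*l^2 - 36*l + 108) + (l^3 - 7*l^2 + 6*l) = 2*l^3 - 10*l^2 - 30*l + 108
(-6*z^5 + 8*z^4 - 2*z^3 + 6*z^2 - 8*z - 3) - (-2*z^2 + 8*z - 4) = -6*z^5 + 8*z^4 - 2*z^3 + 8*z^2 - 16*z + 1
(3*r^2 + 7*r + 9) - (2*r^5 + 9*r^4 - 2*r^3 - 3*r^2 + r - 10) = -2*r^5 - 9*r^4 + 2*r^3 + 6*r^2 + 6*r + 19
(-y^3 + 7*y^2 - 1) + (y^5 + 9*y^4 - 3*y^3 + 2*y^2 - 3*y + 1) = y^5 + 9*y^4 - 4*y^3 + 9*y^2 - 3*y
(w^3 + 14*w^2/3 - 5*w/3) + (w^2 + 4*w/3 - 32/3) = w^3 + 17*w^2/3 - w/3 - 32/3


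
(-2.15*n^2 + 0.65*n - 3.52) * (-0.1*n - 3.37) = 0.215*n^3 + 7.1805*n^2 - 1.8385*n + 11.8624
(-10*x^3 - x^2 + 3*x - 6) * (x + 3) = -10*x^4 - 31*x^3 + 3*x - 18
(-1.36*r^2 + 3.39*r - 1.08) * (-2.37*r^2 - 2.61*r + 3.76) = 3.2232*r^4 - 4.4847*r^3 - 11.4019*r^2 + 15.5652*r - 4.0608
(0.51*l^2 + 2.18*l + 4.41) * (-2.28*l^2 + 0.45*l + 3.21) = -1.1628*l^4 - 4.7409*l^3 - 7.4367*l^2 + 8.9823*l + 14.1561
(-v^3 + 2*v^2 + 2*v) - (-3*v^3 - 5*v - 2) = 2*v^3 + 2*v^2 + 7*v + 2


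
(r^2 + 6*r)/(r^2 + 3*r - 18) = r/(r - 3)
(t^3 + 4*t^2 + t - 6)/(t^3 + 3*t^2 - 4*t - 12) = (t - 1)/(t - 2)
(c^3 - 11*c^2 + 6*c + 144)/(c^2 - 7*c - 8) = (c^2 - 3*c - 18)/(c + 1)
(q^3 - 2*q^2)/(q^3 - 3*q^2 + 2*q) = q/(q - 1)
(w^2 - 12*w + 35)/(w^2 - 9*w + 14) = (w - 5)/(w - 2)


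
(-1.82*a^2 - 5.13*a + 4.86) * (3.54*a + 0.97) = -6.4428*a^3 - 19.9256*a^2 + 12.2283*a + 4.7142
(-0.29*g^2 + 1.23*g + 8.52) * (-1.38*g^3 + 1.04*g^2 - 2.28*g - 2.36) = 0.4002*g^5 - 1.999*g^4 - 9.8172*g^3 + 6.7408*g^2 - 22.3284*g - 20.1072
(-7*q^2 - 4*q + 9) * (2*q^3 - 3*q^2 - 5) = -14*q^5 + 13*q^4 + 30*q^3 + 8*q^2 + 20*q - 45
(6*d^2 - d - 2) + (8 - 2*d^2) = 4*d^2 - d + 6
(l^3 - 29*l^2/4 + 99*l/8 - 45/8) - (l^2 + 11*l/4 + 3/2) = l^3 - 33*l^2/4 + 77*l/8 - 57/8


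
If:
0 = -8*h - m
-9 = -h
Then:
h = 9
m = -72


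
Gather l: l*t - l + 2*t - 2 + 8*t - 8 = l*(t - 1) + 10*t - 10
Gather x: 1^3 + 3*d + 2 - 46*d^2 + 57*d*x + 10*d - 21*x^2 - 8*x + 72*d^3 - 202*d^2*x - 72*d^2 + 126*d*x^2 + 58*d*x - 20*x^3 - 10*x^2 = 72*d^3 - 118*d^2 + 13*d - 20*x^3 + x^2*(126*d - 31) + x*(-202*d^2 + 115*d - 8) + 3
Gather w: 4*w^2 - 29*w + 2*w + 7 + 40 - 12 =4*w^2 - 27*w + 35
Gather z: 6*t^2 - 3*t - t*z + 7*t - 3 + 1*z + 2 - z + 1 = 6*t^2 - t*z + 4*t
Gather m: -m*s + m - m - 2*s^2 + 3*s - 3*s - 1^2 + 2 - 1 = -m*s - 2*s^2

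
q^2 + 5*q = q*(q + 5)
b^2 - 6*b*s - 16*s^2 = (b - 8*s)*(b + 2*s)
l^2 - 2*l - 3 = (l - 3)*(l + 1)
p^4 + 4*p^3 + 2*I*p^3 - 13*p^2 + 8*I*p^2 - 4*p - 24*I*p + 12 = (p - 2)*(p + 6)*(p + I)^2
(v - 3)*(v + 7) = v^2 + 4*v - 21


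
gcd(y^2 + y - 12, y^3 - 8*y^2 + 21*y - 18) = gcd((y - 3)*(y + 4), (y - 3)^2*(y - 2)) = y - 3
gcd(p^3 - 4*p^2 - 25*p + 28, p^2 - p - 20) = p + 4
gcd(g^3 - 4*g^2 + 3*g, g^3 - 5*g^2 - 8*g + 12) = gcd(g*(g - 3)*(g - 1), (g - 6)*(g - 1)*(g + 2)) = g - 1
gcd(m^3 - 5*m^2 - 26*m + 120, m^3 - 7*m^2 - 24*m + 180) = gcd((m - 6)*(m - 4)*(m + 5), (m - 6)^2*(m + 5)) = m^2 - m - 30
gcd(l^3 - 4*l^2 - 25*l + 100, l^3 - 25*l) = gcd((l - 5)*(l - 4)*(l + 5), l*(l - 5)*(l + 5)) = l^2 - 25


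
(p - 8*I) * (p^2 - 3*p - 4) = p^3 - 3*p^2 - 8*I*p^2 - 4*p + 24*I*p + 32*I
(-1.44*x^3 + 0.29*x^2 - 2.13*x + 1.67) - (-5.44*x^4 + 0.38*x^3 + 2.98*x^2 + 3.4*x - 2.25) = 5.44*x^4 - 1.82*x^3 - 2.69*x^2 - 5.53*x + 3.92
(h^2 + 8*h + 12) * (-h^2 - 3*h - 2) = -h^4 - 11*h^3 - 38*h^2 - 52*h - 24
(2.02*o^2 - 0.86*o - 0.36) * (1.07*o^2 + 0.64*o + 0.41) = 2.1614*o^4 + 0.3726*o^3 - 0.1074*o^2 - 0.583*o - 0.1476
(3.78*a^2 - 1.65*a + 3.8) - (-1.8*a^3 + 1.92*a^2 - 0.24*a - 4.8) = 1.8*a^3 + 1.86*a^2 - 1.41*a + 8.6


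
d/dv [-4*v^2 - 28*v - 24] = -8*v - 28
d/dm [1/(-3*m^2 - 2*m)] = 2*(3*m + 1)/(m^2*(3*m + 2)^2)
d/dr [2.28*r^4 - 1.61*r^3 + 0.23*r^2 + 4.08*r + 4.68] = 9.12*r^3 - 4.83*r^2 + 0.46*r + 4.08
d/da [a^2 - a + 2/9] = 2*a - 1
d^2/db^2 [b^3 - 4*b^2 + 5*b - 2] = 6*b - 8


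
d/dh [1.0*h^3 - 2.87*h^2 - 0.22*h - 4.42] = 3.0*h^2 - 5.74*h - 0.22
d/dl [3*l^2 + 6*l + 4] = 6*l + 6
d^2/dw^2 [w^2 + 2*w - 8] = 2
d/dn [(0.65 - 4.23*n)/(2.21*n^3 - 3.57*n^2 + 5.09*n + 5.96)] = (18.6966*n^3 - 19.4106*n^2 + 4.641*n - 28.5193)/(4.8841*n^6 - 15.7794*n^5 + 35.2427*n^4 - 9.9994*n^3 - 16.6463*n^2 + 60.6728*n + 35.5216)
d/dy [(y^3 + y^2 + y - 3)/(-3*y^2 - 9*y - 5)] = (-3*y^4 - 18*y^3 - 21*y^2 - 28*y - 32)/(9*y^4 + 54*y^3 + 111*y^2 + 90*y + 25)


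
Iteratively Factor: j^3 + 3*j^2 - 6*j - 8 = (j + 4)*(j^2 - j - 2) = (j - 2)*(j + 4)*(j + 1)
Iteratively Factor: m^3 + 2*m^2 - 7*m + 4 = (m + 4)*(m^2 - 2*m + 1) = (m - 1)*(m + 4)*(m - 1)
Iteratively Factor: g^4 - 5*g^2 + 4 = (g - 2)*(g^3 + 2*g^2 - g - 2) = (g - 2)*(g + 1)*(g^2 + g - 2) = (g - 2)*(g - 1)*(g + 1)*(g + 2)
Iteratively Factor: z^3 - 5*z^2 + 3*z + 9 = (z - 3)*(z^2 - 2*z - 3) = (z - 3)^2*(z + 1)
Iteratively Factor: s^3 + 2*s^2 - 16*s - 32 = (s + 4)*(s^2 - 2*s - 8) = (s + 2)*(s + 4)*(s - 4)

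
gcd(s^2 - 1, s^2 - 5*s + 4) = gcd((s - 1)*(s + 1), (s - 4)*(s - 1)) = s - 1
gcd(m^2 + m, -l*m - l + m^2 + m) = m + 1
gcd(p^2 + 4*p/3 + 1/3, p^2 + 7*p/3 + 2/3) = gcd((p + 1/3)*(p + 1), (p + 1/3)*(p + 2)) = p + 1/3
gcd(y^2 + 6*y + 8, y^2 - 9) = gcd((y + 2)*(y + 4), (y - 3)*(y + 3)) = 1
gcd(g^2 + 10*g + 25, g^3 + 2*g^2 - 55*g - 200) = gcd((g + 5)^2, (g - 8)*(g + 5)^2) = g^2 + 10*g + 25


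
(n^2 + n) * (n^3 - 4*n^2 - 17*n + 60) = n^5 - 3*n^4 - 21*n^3 + 43*n^2 + 60*n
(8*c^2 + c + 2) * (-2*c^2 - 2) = -16*c^4 - 2*c^3 - 20*c^2 - 2*c - 4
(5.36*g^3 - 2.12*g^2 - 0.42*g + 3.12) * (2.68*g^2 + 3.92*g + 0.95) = 14.3648*g^5 + 15.3296*g^4 - 4.344*g^3 + 4.7012*g^2 + 11.8314*g + 2.964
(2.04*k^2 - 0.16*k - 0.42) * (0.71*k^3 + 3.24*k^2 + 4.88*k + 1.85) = 1.4484*k^5 + 6.496*k^4 + 9.1386*k^3 + 1.6324*k^2 - 2.3456*k - 0.777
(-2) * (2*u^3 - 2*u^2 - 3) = -4*u^3 + 4*u^2 + 6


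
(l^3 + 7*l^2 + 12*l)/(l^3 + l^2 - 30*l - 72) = l/(l - 6)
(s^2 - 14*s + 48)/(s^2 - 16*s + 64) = (s - 6)/(s - 8)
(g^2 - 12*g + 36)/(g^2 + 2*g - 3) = (g^2 - 12*g + 36)/(g^2 + 2*g - 3)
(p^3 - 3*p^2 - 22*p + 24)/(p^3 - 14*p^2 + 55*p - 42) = (p + 4)/(p - 7)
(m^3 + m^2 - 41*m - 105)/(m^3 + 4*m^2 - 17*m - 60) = (m - 7)/(m - 4)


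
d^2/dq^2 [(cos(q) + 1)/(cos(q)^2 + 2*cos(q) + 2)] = (-2*(1 - cos(q)^2)^2 - cos(q)^5 + 8*cos(q)^3 + 10*cos(q)^2 - 2)/(cos(q)^2 + 2*cos(q) + 2)^3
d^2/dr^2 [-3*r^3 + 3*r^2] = 6 - 18*r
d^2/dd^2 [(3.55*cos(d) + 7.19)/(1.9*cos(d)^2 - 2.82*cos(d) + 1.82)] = (-0.066615779706578*cos(d)^5 - 0.63855348212436*cos(d)^4 + 1.11684786699345*cos(d)^3 + 0.934558254861291*cos(d)^2 - 1.83731001806514*cos(d) + 0.525365717017935)/(0.0356535158992953*cos(d)^6 - 0.158751970793704*cos(d)^5 + 0.338078291814947*cos(d)^4 - 0.42070591528787*cos(d)^3 + 0.323843416370107*cos(d)^2 - 0.145664827716639*cos(d) + 0.0313368778302933)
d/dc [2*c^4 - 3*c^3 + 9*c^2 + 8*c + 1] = 8*c^3 - 9*c^2 + 18*c + 8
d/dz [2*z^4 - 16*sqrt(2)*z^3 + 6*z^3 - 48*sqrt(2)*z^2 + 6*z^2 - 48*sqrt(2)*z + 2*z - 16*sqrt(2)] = 8*z^3 - 48*sqrt(2)*z^2 + 18*z^2 - 96*sqrt(2)*z + 12*z - 48*sqrt(2) + 2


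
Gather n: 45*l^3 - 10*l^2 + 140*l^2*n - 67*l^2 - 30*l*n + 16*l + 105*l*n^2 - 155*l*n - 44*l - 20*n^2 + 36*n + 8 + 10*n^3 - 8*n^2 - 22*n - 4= 45*l^3 - 77*l^2 - 28*l + 10*n^3 + n^2*(105*l - 28) + n*(140*l^2 - 185*l + 14) + 4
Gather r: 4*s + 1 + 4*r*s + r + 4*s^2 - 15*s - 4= r*(4*s + 1) + 4*s^2 - 11*s - 3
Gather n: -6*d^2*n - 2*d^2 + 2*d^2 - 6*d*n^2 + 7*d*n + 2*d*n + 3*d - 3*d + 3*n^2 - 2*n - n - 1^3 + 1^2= n^2*(3 - 6*d) + n*(-6*d^2 + 9*d - 3)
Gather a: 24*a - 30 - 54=24*a - 84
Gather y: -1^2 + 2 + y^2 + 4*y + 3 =y^2 + 4*y + 4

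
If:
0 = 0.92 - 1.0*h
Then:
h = 0.92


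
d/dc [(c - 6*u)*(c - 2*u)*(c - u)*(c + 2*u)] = 4*c^3 - 21*c^2*u + 4*c*u^2 + 28*u^3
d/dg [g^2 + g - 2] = 2*g + 1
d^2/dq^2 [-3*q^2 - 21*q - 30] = -6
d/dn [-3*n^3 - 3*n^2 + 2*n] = -9*n^2 - 6*n + 2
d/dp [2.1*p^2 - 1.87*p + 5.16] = 4.2*p - 1.87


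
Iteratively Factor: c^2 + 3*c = (c)*(c + 3)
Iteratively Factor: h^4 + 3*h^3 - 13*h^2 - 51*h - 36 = (h - 4)*(h^3 + 7*h^2 + 15*h + 9) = (h - 4)*(h + 3)*(h^2 + 4*h + 3) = (h - 4)*(h + 3)^2*(h + 1)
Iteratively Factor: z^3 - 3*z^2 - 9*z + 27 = (z - 3)*(z^2 - 9) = (z - 3)*(z + 3)*(z - 3)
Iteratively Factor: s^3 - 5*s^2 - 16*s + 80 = (s - 4)*(s^2 - s - 20) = (s - 4)*(s + 4)*(s - 5)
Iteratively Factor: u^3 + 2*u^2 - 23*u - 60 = (u - 5)*(u^2 + 7*u + 12) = (u - 5)*(u + 4)*(u + 3)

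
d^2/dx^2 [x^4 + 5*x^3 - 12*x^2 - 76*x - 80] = 12*x^2 + 30*x - 24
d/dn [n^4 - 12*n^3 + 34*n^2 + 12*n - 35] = 4*n^3 - 36*n^2 + 68*n + 12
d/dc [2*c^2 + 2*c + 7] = 4*c + 2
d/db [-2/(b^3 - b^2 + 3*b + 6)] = 2*(3*b^2 - 2*b + 3)/(b^3 - b^2 + 3*b + 6)^2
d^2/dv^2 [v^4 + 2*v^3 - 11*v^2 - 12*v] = 12*v^2 + 12*v - 22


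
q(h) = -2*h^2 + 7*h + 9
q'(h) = 7 - 4*h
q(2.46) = 14.12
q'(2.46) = -2.84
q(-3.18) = -33.48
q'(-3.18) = 19.72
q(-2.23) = -16.56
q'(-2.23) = 15.92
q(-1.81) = -10.22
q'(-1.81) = 14.24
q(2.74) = 13.16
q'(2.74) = -3.96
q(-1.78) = -9.80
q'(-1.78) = 14.12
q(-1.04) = -0.44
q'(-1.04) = 11.16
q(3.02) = 11.90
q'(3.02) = -5.08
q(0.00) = 9.00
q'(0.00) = 7.00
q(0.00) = 9.00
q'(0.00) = 7.00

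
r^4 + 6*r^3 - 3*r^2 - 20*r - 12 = (r - 2)*(r + 1)^2*(r + 6)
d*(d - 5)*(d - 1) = d^3 - 6*d^2 + 5*d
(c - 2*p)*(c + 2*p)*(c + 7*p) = c^3 + 7*c^2*p - 4*c*p^2 - 28*p^3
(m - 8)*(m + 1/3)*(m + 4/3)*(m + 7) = m^4 + 2*m^3/3 - 515*m^2/9 - 844*m/9 - 224/9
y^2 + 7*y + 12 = (y + 3)*(y + 4)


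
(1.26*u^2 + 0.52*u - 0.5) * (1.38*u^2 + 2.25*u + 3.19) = 1.7388*u^4 + 3.5526*u^3 + 4.4994*u^2 + 0.5338*u - 1.595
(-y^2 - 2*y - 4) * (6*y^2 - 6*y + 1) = -6*y^4 - 6*y^3 - 13*y^2 + 22*y - 4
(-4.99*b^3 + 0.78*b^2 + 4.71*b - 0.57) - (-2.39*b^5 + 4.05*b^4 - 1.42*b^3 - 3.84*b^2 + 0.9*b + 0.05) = 2.39*b^5 - 4.05*b^4 - 3.57*b^3 + 4.62*b^2 + 3.81*b - 0.62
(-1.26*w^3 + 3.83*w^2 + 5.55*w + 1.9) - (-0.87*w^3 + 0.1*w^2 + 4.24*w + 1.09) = -0.39*w^3 + 3.73*w^2 + 1.31*w + 0.81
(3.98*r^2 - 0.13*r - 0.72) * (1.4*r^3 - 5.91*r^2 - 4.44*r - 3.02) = 5.572*r^5 - 23.7038*r^4 - 17.9109*r^3 - 7.1872*r^2 + 3.5894*r + 2.1744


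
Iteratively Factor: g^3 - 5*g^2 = (g)*(g^2 - 5*g) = g*(g - 5)*(g)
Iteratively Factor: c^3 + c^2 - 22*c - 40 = (c - 5)*(c^2 + 6*c + 8) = (c - 5)*(c + 4)*(c + 2)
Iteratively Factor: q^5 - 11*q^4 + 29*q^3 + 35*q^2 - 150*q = (q + 2)*(q^4 - 13*q^3 + 55*q^2 - 75*q) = (q - 5)*(q + 2)*(q^3 - 8*q^2 + 15*q) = (q - 5)*(q - 3)*(q + 2)*(q^2 - 5*q) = (q - 5)^2*(q - 3)*(q + 2)*(q)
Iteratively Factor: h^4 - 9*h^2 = (h)*(h^3 - 9*h) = h*(h - 3)*(h^2 + 3*h) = h^2*(h - 3)*(h + 3)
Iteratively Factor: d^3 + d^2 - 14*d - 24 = (d - 4)*(d^2 + 5*d + 6) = (d - 4)*(d + 3)*(d + 2)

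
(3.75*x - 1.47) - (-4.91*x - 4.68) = 8.66*x + 3.21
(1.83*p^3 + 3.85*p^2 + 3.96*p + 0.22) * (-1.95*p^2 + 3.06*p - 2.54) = -3.5685*p^5 - 1.9077*p^4 - 0.589199999999999*p^3 + 1.9096*p^2 - 9.3852*p - 0.5588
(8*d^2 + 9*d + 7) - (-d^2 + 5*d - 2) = 9*d^2 + 4*d + 9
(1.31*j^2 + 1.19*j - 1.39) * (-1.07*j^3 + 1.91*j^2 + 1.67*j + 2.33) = -1.4017*j^5 + 1.2288*j^4 + 5.9479*j^3 + 2.3847*j^2 + 0.4514*j - 3.2387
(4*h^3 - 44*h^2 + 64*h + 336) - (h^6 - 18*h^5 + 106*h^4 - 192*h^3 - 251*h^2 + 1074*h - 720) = -h^6 + 18*h^5 - 106*h^4 + 196*h^3 + 207*h^2 - 1010*h + 1056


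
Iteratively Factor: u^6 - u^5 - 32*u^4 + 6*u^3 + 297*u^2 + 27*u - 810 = (u - 2)*(u^5 + u^4 - 30*u^3 - 54*u^2 + 189*u + 405) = (u - 2)*(u + 3)*(u^4 - 2*u^3 - 24*u^2 + 18*u + 135) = (u - 3)*(u - 2)*(u + 3)*(u^3 + u^2 - 21*u - 45) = (u - 3)*(u - 2)*(u + 3)^2*(u^2 - 2*u - 15) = (u - 3)*(u - 2)*(u + 3)^3*(u - 5)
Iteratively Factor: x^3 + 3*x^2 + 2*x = (x + 1)*(x^2 + 2*x) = (x + 1)*(x + 2)*(x)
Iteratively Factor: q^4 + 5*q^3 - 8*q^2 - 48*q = (q + 4)*(q^3 + q^2 - 12*q) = (q - 3)*(q + 4)*(q^2 + 4*q) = q*(q - 3)*(q + 4)*(q + 4)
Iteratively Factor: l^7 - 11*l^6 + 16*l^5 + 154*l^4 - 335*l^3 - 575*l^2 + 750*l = (l - 1)*(l^6 - 10*l^5 + 6*l^4 + 160*l^3 - 175*l^2 - 750*l) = l*(l - 1)*(l^5 - 10*l^4 + 6*l^3 + 160*l^2 - 175*l - 750) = l*(l - 1)*(l + 3)*(l^4 - 13*l^3 + 45*l^2 + 25*l - 250) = l*(l - 5)*(l - 1)*(l + 3)*(l^3 - 8*l^2 + 5*l + 50) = l*(l - 5)*(l - 1)*(l + 2)*(l + 3)*(l^2 - 10*l + 25) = l*(l - 5)^2*(l - 1)*(l + 2)*(l + 3)*(l - 5)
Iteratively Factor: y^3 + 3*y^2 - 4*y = (y)*(y^2 + 3*y - 4) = y*(y + 4)*(y - 1)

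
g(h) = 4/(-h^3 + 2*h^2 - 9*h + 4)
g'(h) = 4*(3*h^2 - 4*h + 9)/(-h^3 + 2*h^2 - 9*h + 4)^2 = 4*(3*h^2 - 4*h + 9)/(h^3 - 2*h^2 + 9*h - 4)^2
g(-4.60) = 0.02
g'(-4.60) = 0.01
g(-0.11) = 0.80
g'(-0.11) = 1.51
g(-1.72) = 0.13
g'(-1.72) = 0.11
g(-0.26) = 0.62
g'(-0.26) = 0.97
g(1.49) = -0.48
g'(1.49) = 0.57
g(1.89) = -0.32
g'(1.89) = 0.31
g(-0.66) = 0.36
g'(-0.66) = 0.42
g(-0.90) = 0.28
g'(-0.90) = 0.29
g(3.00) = -0.12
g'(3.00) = 0.09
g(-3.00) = 0.05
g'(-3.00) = 0.03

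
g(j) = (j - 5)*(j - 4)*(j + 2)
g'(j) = (j - 5)*(j - 4) + (j - 5)*(j + 2) + (j - 4)*(j + 2)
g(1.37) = 32.17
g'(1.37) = -11.55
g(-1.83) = 6.77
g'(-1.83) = 37.67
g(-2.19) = -8.46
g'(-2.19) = 47.05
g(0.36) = 39.86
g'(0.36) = -2.65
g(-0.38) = 38.17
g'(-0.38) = 7.75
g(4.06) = -0.34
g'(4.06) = -5.39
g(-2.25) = -11.33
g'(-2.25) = 48.69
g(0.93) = 36.61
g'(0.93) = -8.43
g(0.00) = 40.00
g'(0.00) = 2.00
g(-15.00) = -4940.00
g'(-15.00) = 887.00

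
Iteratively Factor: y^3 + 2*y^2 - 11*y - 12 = (y + 4)*(y^2 - 2*y - 3) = (y + 1)*(y + 4)*(y - 3)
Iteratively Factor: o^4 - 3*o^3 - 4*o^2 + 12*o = (o - 2)*(o^3 - o^2 - 6*o) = (o - 3)*(o - 2)*(o^2 + 2*o) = o*(o - 3)*(o - 2)*(o + 2)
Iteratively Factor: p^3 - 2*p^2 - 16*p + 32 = (p + 4)*(p^2 - 6*p + 8) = (p - 2)*(p + 4)*(p - 4)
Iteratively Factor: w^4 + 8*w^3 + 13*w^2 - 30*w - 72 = (w + 3)*(w^3 + 5*w^2 - 2*w - 24) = (w - 2)*(w + 3)*(w^2 + 7*w + 12) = (w - 2)*(w + 3)*(w + 4)*(w + 3)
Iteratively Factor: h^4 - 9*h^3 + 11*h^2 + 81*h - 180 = (h - 5)*(h^3 - 4*h^2 - 9*h + 36) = (h - 5)*(h - 3)*(h^2 - h - 12) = (h - 5)*(h - 3)*(h + 3)*(h - 4)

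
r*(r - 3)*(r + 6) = r^3 + 3*r^2 - 18*r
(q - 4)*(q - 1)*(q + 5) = q^3 - 21*q + 20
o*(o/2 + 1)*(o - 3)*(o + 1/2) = o^4/2 - o^3/4 - 13*o^2/4 - 3*o/2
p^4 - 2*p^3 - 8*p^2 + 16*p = p*(p - 2)*(p - 2*sqrt(2))*(p + 2*sqrt(2))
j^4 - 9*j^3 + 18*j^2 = j^2*(j - 6)*(j - 3)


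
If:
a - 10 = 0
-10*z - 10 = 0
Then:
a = 10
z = -1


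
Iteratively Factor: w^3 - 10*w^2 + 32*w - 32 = (w - 4)*(w^2 - 6*w + 8) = (w - 4)^2*(w - 2)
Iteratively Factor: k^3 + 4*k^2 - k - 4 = (k + 4)*(k^2 - 1) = (k - 1)*(k + 4)*(k + 1)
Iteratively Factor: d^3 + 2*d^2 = (d)*(d^2 + 2*d) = d*(d + 2)*(d)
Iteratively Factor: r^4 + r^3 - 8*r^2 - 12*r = (r)*(r^3 + r^2 - 8*r - 12) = r*(r - 3)*(r^2 + 4*r + 4) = r*(r - 3)*(r + 2)*(r + 2)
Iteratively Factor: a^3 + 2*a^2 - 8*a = (a - 2)*(a^2 + 4*a) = a*(a - 2)*(a + 4)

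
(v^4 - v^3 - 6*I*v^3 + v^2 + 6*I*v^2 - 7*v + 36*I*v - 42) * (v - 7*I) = v^5 - v^4 - 13*I*v^4 - 41*v^3 + 13*I*v^3 + 35*v^2 + 29*I*v^2 + 210*v + 49*I*v + 294*I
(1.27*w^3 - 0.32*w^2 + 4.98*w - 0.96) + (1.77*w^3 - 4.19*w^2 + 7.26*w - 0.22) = 3.04*w^3 - 4.51*w^2 + 12.24*w - 1.18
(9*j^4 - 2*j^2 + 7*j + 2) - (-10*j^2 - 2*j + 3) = 9*j^4 + 8*j^2 + 9*j - 1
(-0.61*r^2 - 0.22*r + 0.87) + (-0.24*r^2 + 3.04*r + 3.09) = -0.85*r^2 + 2.82*r + 3.96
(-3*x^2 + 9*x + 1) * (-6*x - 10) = 18*x^3 - 24*x^2 - 96*x - 10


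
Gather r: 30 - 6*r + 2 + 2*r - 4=28 - 4*r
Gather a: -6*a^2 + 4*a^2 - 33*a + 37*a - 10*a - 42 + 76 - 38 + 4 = -2*a^2 - 6*a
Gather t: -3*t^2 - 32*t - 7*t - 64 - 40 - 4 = -3*t^2 - 39*t - 108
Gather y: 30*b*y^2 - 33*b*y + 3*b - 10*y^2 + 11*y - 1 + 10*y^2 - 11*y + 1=30*b*y^2 - 33*b*y + 3*b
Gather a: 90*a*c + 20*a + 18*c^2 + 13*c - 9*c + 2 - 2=a*(90*c + 20) + 18*c^2 + 4*c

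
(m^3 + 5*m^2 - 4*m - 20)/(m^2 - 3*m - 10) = (m^2 + 3*m - 10)/(m - 5)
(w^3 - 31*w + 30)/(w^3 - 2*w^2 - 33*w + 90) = (w - 1)/(w - 3)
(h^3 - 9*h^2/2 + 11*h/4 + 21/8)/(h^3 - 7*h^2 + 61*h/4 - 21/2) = (h + 1/2)/(h - 2)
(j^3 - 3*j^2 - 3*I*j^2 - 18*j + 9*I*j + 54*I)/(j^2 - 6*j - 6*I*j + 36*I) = (j^2 + 3*j*(1 - I) - 9*I)/(j - 6*I)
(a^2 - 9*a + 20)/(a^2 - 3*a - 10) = (a - 4)/(a + 2)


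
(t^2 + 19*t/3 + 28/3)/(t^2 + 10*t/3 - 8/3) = (3*t + 7)/(3*t - 2)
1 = 1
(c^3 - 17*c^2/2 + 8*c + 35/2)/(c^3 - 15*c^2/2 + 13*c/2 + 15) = (c - 7)/(c - 6)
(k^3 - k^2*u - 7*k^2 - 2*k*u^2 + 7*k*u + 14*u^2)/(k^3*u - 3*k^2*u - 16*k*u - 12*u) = (-k^3 + k^2*u + 7*k^2 + 2*k*u^2 - 7*k*u - 14*u^2)/(u*(-k^3 + 3*k^2 + 16*k + 12))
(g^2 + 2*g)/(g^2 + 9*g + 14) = g/(g + 7)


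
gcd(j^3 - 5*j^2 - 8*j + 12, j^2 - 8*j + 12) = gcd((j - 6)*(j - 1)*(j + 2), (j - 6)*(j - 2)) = j - 6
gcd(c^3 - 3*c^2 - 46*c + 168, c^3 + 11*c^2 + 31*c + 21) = c + 7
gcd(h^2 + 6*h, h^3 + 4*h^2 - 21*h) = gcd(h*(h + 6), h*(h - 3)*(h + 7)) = h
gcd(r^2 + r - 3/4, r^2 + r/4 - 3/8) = r - 1/2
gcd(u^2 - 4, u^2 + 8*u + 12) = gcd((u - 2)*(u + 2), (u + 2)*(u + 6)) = u + 2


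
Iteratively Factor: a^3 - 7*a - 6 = (a + 1)*(a^2 - a - 6) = (a - 3)*(a + 1)*(a + 2)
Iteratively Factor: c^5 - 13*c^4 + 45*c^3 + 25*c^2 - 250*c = (c - 5)*(c^4 - 8*c^3 + 5*c^2 + 50*c) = (c - 5)^2*(c^3 - 3*c^2 - 10*c) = (c - 5)^2*(c + 2)*(c^2 - 5*c) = (c - 5)^3*(c + 2)*(c)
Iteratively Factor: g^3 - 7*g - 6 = (g + 1)*(g^2 - g - 6) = (g - 3)*(g + 1)*(g + 2)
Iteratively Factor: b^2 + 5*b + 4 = (b + 1)*(b + 4)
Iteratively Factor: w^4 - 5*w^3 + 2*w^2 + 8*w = (w)*(w^3 - 5*w^2 + 2*w + 8) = w*(w - 4)*(w^2 - w - 2) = w*(w - 4)*(w - 2)*(w + 1)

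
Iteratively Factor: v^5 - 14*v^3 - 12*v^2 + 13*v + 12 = (v - 4)*(v^4 + 4*v^3 + 2*v^2 - 4*v - 3) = (v - 4)*(v - 1)*(v^3 + 5*v^2 + 7*v + 3) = (v - 4)*(v - 1)*(v + 3)*(v^2 + 2*v + 1) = (v - 4)*(v - 1)*(v + 1)*(v + 3)*(v + 1)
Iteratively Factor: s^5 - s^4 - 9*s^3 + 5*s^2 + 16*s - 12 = (s + 2)*(s^4 - 3*s^3 - 3*s^2 + 11*s - 6) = (s - 1)*(s + 2)*(s^3 - 2*s^2 - 5*s + 6) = (s - 1)^2*(s + 2)*(s^2 - s - 6) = (s - 3)*(s - 1)^2*(s + 2)*(s + 2)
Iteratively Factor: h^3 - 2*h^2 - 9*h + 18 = (h + 3)*(h^2 - 5*h + 6) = (h - 2)*(h + 3)*(h - 3)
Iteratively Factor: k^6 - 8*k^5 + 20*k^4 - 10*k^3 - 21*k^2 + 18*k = (k)*(k^5 - 8*k^4 + 20*k^3 - 10*k^2 - 21*k + 18) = k*(k - 1)*(k^4 - 7*k^3 + 13*k^2 + 3*k - 18) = k*(k - 3)*(k - 1)*(k^3 - 4*k^2 + k + 6) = k*(k - 3)*(k - 2)*(k - 1)*(k^2 - 2*k - 3) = k*(k - 3)*(k - 2)*(k - 1)*(k + 1)*(k - 3)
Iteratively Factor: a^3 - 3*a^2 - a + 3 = (a - 3)*(a^2 - 1) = (a - 3)*(a + 1)*(a - 1)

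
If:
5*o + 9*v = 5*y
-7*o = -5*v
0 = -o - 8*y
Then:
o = 0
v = 0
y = 0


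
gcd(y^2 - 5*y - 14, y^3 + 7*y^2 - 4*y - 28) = y + 2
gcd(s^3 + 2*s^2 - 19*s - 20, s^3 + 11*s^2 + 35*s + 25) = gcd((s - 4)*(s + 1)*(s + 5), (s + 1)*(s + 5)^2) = s^2 + 6*s + 5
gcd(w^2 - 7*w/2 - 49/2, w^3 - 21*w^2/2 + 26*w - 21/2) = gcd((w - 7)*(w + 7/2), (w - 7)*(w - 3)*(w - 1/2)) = w - 7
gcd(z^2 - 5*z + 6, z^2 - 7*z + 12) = z - 3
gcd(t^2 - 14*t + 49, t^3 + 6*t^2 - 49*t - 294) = t - 7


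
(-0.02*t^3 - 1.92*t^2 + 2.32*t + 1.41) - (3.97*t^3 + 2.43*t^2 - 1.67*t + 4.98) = -3.99*t^3 - 4.35*t^2 + 3.99*t - 3.57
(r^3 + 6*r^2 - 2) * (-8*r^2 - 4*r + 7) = -8*r^5 - 52*r^4 - 17*r^3 + 58*r^2 + 8*r - 14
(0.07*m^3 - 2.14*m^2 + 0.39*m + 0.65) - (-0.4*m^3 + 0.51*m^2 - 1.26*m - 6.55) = 0.47*m^3 - 2.65*m^2 + 1.65*m + 7.2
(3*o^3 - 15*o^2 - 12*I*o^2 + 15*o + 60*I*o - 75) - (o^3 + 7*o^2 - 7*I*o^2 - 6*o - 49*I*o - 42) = 2*o^3 - 22*o^2 - 5*I*o^2 + 21*o + 109*I*o - 33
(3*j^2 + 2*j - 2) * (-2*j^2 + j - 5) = -6*j^4 - j^3 - 9*j^2 - 12*j + 10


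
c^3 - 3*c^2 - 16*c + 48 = (c - 4)*(c - 3)*(c + 4)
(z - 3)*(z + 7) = z^2 + 4*z - 21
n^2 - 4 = (n - 2)*(n + 2)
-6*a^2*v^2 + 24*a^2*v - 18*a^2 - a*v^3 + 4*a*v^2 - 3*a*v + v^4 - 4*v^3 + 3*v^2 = (-3*a + v)*(2*a + v)*(v - 3)*(v - 1)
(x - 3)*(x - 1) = x^2 - 4*x + 3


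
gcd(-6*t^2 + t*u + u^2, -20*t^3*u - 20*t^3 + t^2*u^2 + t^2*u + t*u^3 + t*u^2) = 1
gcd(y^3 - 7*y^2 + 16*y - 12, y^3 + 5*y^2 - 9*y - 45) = y - 3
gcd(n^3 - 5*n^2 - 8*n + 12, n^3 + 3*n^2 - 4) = n^2 + n - 2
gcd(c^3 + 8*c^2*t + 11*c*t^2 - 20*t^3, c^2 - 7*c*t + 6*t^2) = -c + t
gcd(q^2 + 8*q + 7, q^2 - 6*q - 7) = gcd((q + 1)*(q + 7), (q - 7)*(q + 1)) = q + 1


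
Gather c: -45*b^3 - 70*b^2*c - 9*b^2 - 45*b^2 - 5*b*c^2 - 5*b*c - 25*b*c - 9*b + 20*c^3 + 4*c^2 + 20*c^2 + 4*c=-45*b^3 - 54*b^2 - 9*b + 20*c^3 + c^2*(24 - 5*b) + c*(-70*b^2 - 30*b + 4)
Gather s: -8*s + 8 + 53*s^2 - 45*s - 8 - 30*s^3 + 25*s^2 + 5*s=-30*s^3 + 78*s^2 - 48*s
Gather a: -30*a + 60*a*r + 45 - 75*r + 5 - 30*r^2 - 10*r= a*(60*r - 30) - 30*r^2 - 85*r + 50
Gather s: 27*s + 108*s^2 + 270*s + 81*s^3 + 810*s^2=81*s^3 + 918*s^2 + 297*s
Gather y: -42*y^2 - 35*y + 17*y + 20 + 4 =-42*y^2 - 18*y + 24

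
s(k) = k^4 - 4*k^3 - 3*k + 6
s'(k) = 4*k^3 - 12*k^2 - 3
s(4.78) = 76.85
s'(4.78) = 159.68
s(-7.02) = 3839.41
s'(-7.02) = -1978.16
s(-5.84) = 1983.42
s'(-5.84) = -1208.97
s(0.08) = 5.76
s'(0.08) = -3.07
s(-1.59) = 33.24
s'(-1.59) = -49.42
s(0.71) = 2.69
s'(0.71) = -7.62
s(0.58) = 3.59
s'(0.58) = -6.26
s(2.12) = -18.27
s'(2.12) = -18.82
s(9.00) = 3624.00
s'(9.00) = 1941.00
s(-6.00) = 2184.00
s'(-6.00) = -1299.00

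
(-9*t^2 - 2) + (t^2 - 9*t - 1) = -8*t^2 - 9*t - 3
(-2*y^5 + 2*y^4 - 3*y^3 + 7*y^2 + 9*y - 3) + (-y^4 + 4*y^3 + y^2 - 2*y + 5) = -2*y^5 + y^4 + y^3 + 8*y^2 + 7*y + 2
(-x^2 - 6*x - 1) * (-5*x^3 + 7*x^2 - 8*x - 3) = 5*x^5 + 23*x^4 - 29*x^3 + 44*x^2 + 26*x + 3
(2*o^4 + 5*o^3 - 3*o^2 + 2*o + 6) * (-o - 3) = -2*o^5 - 11*o^4 - 12*o^3 + 7*o^2 - 12*o - 18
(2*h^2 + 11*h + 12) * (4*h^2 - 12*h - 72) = 8*h^4 + 20*h^3 - 228*h^2 - 936*h - 864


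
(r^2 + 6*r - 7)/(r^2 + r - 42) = (r - 1)/(r - 6)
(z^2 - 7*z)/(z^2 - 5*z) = (z - 7)/(z - 5)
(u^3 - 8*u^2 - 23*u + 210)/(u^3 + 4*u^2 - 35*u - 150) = (u - 7)/(u + 5)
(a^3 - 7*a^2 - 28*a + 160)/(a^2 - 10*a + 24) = (a^2 - 3*a - 40)/(a - 6)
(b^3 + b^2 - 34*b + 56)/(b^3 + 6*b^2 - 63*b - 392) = (b^2 - 6*b + 8)/(b^2 - b - 56)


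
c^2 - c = c*(c - 1)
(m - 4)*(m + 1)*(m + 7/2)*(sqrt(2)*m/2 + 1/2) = sqrt(2)*m^4/2 + sqrt(2)*m^3/4 + m^3/2 - 29*sqrt(2)*m^2/4 + m^2/4 - 7*sqrt(2)*m - 29*m/4 - 7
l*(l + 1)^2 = l^3 + 2*l^2 + l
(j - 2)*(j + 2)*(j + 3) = j^3 + 3*j^2 - 4*j - 12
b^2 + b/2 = b*(b + 1/2)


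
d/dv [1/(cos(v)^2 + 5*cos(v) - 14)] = (2*cos(v) + 5)*sin(v)/(cos(v)^2 + 5*cos(v) - 14)^2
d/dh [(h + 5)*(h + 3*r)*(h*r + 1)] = r*(h + 5)*(h + 3*r) + (h + 5)*(h*r + 1) + (h + 3*r)*(h*r + 1)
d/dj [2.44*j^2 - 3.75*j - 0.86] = 4.88*j - 3.75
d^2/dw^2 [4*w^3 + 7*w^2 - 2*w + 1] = 24*w + 14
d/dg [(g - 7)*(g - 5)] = 2*g - 12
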